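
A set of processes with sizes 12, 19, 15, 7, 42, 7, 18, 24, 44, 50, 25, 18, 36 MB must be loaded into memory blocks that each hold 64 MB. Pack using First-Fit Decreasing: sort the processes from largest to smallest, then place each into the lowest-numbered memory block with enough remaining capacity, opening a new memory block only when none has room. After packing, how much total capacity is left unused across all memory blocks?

67

Sorted descending: 50, 44, 42, 36, 25, 24, 19, 18, 18, 15, 12, 7, 7.
memory block 1: place 50 MB, 14 MB left
memory block 2: place 44 MB, 20 MB left
memory block 3: place 42 MB, 22 MB left
memory block 4: place 36 MB, 28 MB left
memory block 4: place 25 MB, 3 MB left
memory block 5: place 24 MB, 40 MB left
memory block 2: place 19 MB, 1 MB left
memory block 3: place 18 MB, 4 MB left
memory block 5: place 18 MB, 22 MB left
memory block 5: place 15 MB, 7 MB left
memory block 1: place 12 MB, 2 MB left
memory block 5: place 7 MB, 0 MB left
memory block 6: place 7 MB, 57 MB left
6 memory blocks × 64 MB = 384 MB; used 317 MB; unused 67 MB.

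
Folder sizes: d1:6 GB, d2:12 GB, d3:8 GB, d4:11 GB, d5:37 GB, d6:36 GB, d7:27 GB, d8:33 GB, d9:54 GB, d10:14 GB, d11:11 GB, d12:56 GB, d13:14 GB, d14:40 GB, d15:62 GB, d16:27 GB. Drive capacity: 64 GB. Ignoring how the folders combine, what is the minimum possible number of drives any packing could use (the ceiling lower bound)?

Total size = 6 + 12 + 8 + 11 + 37 + 36 + 27 + 33 + 54 + 14 + 11 + 56 + 14 + 40 + 62 + 27 = 448 GB.
⌈448 / 64⌉ = 7.

7 drives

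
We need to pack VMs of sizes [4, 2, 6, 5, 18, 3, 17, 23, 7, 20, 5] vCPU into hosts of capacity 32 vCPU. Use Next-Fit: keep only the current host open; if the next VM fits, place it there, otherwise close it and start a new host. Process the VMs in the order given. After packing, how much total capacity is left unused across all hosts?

Put 4 vCPU in host 1; 28 vCPU remain.
Put 2 vCPU in host 1; 26 vCPU remain.
Put 6 vCPU in host 1; 20 vCPU remain.
Put 5 vCPU in host 1; 15 vCPU remain.
Put 18 vCPU in host 2; 14 vCPU remain.
Put 3 vCPU in host 2; 11 vCPU remain.
Put 17 vCPU in host 3; 15 vCPU remain.
Put 23 vCPU in host 4; 9 vCPU remain.
Put 7 vCPU in host 4; 2 vCPU remain.
Put 20 vCPU in host 5; 12 vCPU remain.
Put 5 vCPU in host 5; 7 vCPU remain.
5 hosts × 32 vCPU = 160 vCPU; used 110 vCPU; unused 50 vCPU.

50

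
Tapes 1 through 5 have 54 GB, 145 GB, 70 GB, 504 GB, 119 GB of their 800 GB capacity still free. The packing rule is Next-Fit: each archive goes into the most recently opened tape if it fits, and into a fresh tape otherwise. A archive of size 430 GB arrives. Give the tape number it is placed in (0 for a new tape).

Next-Fit only looks at tape 5, which has 119 GB free.
430 GB does not fit, so a new tape is opened.

0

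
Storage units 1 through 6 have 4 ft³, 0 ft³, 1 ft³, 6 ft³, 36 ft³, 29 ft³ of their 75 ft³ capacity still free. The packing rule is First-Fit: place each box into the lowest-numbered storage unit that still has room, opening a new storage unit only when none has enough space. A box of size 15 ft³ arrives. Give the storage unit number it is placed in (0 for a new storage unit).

5

Storage units with room: storage unit 5 (36 ft³), storage unit 6 (29 ft³).
The first with room is storage unit 5.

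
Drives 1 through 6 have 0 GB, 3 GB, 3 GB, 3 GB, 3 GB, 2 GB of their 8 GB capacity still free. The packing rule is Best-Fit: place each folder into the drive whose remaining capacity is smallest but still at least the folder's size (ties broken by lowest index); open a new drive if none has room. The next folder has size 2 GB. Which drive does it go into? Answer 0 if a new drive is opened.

Drives with room: drive 2 (3 GB), drive 3 (3 GB), drive 4 (3 GB), drive 5 (3 GB), drive 6 (2 GB).
Tightest fit is drive 6 with 2 GB free.

6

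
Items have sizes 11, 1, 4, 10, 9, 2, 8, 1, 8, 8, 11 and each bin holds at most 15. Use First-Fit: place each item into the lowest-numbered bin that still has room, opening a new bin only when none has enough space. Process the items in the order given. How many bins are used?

bin 1: place 11, 4 left
bin 1: place 1, 3 left
bin 2: place 4, 11 left
bin 2: place 10, 1 left
bin 3: place 9, 6 left
bin 1: place 2, 1 left
bin 4: place 8, 7 left
bin 1: place 1, 0 left
bin 5: place 8, 7 left
bin 6: place 8, 7 left
bin 7: place 11, 4 left

7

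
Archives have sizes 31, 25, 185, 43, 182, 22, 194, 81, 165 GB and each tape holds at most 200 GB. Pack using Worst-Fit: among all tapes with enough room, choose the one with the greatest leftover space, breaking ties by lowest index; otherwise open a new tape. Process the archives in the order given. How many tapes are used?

6

Put 31 GB in tape 1; 169 GB remain.
Put 25 GB in tape 1; 144 GB remain.
Put 185 GB in tape 2; 15 GB remain.
Put 43 GB in tape 1; 101 GB remain.
Put 182 GB in tape 3; 18 GB remain.
Put 22 GB in tape 1; 79 GB remain.
Put 194 GB in tape 4; 6 GB remain.
Put 81 GB in tape 5; 119 GB remain.
Put 165 GB in tape 6; 35 GB remain.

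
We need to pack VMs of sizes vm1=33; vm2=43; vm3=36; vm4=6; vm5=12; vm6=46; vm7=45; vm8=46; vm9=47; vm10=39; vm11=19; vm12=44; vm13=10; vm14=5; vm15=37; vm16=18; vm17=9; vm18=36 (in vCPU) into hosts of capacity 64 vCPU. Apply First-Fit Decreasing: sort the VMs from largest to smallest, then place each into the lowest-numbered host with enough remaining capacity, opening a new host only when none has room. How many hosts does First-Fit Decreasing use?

Sorted descending: 47, 46, 46, 45, 44, 43, 39, 37, 36, 36, 33, 19, 18, 12, 10, 9, 6, 5.
Put 47 vCPU in host 1; 17 vCPU remain.
Put 46 vCPU in host 2; 18 vCPU remain.
Put 46 vCPU in host 3; 18 vCPU remain.
Put 45 vCPU in host 4; 19 vCPU remain.
Put 44 vCPU in host 5; 20 vCPU remain.
Put 43 vCPU in host 6; 21 vCPU remain.
Put 39 vCPU in host 7; 25 vCPU remain.
Put 37 vCPU in host 8; 27 vCPU remain.
Put 36 vCPU in host 9; 28 vCPU remain.
Put 36 vCPU in host 10; 28 vCPU remain.
Put 33 vCPU in host 11; 31 vCPU remain.
Put 19 vCPU in host 4; 0 vCPU remain.
Put 18 vCPU in host 2; 0 vCPU remain.
Put 12 vCPU in host 1; 5 vCPU remain.
Put 10 vCPU in host 3; 8 vCPU remain.
Put 9 vCPU in host 5; 11 vCPU remain.
Put 6 vCPU in host 3; 2 vCPU remain.
Put 5 vCPU in host 1; 0 vCPU remain.
Final hosts: [47,12,5] [46,18] [46,10,6] [45,19] [44,9] [43] [39] [37] [36] [36] [33].

11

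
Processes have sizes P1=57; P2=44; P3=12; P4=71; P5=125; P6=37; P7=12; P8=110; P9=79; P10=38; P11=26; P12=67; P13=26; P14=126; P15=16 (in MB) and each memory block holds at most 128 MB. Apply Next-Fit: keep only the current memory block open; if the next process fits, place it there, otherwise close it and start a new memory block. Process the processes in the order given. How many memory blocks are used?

9

Put P1 (57 MB) in memory block 1; 71 MB remain.
Put P2 (44 MB) in memory block 1; 27 MB remain.
Put P3 (12 MB) in memory block 1; 15 MB remain.
Put P4 (71 MB) in memory block 2; 57 MB remain.
Put P5 (125 MB) in memory block 3; 3 MB remain.
Put P6 (37 MB) in memory block 4; 91 MB remain.
Put P7 (12 MB) in memory block 4; 79 MB remain.
Put P8 (110 MB) in memory block 5; 18 MB remain.
Put P9 (79 MB) in memory block 6; 49 MB remain.
Put P10 (38 MB) in memory block 6; 11 MB remain.
Put P11 (26 MB) in memory block 7; 102 MB remain.
Put P12 (67 MB) in memory block 7; 35 MB remain.
Put P13 (26 MB) in memory block 7; 9 MB remain.
Put P14 (126 MB) in memory block 8; 2 MB remain.
Put P15 (16 MB) in memory block 9; 112 MB remain.
Final memory blocks: [57,44,12] [71] [125] [37,12] [110] [79,38] [26,67,26] [126] [16].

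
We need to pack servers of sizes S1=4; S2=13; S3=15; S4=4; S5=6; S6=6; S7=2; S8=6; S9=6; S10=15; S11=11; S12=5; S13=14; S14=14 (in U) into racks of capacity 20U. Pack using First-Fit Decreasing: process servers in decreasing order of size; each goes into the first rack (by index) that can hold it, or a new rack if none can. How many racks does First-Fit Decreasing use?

Sorted descending: 15, 15, 14, 14, 13, 11, 6, 6, 6, 6, 5, 4, 4, 2.
rack 1: place 15U, 5U left
rack 2: place 15U, 5U left
rack 3: place 14U, 6U left
rack 4: place 14U, 6U left
rack 5: place 13U, 7U left
rack 6: place 11U, 9U left
rack 3: place 6U, 0U left
rack 4: place 6U, 0U left
rack 5: place 6U, 1U left
rack 6: place 6U, 3U left
rack 1: place 5U, 0U left
rack 2: place 4U, 1U left
rack 7: place 4U, 16U left
rack 6: place 2U, 1U left

7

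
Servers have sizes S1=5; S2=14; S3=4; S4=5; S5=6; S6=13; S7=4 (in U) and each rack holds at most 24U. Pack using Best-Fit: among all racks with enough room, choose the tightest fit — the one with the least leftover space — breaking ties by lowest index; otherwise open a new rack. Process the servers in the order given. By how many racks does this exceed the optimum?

Best-Fit: [5,14,4] [5,6,13] [4] → 3 racks.
Total size 51U; any packing needs at least ⌈51/24⌉ = 3 racks.
So 3 is already optimal.

0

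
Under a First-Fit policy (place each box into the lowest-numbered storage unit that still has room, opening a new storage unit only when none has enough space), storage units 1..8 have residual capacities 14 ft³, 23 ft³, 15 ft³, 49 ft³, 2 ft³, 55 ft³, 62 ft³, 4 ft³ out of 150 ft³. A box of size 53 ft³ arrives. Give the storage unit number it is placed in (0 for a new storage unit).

Storage units with room: storage unit 6 (55 ft³), storage unit 7 (62 ft³).
The first with room is storage unit 6.

6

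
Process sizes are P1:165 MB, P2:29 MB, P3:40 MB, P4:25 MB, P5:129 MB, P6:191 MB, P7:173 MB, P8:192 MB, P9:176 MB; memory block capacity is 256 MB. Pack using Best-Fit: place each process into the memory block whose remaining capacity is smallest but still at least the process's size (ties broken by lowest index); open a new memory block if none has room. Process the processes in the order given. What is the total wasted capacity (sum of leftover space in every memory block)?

416

P1 (165 MB) → memory block 1 (remaining 91 MB)
P2 (29 MB) → memory block 1 (remaining 62 MB)
P3 (40 MB) → memory block 1 (remaining 22 MB)
P4 (25 MB) → memory block 2 (remaining 231 MB)
P5 (129 MB) → memory block 2 (remaining 102 MB)
P6 (191 MB) → memory block 3 (remaining 65 MB)
P7 (173 MB) → memory block 4 (remaining 83 MB)
P8 (192 MB) → memory block 5 (remaining 64 MB)
P9 (176 MB) → memory block 6 (remaining 80 MB)
6 memory blocks × 256 MB = 1536 MB; used 1120 MB; unused 416 MB.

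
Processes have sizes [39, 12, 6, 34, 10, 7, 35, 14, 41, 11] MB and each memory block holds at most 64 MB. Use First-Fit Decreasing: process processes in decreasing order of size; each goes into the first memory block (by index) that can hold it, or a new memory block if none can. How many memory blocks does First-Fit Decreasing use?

Sorted descending: 41, 39, 35, 34, 14, 12, 11, 10, 7, 6.
Put 41 MB in memory block 1; 23 MB remain.
Put 39 MB in memory block 2; 25 MB remain.
Put 35 MB in memory block 3; 29 MB remain.
Put 34 MB in memory block 4; 30 MB remain.
Put 14 MB in memory block 1; 9 MB remain.
Put 12 MB in memory block 2; 13 MB remain.
Put 11 MB in memory block 2; 2 MB remain.
Put 10 MB in memory block 3; 19 MB remain.
Put 7 MB in memory block 1; 2 MB remain.
Put 6 MB in memory block 3; 13 MB remain.
Final memory blocks: [41,14,7] [39,12,11] [35,10,6] [34].

4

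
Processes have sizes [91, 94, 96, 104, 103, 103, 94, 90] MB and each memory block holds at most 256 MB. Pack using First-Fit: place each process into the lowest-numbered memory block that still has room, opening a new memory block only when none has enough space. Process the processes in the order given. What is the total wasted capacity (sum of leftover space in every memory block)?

91 MB → memory block 1 (remaining 165 MB)
94 MB → memory block 1 (remaining 71 MB)
96 MB → memory block 2 (remaining 160 MB)
104 MB → memory block 2 (remaining 56 MB)
103 MB → memory block 3 (remaining 153 MB)
103 MB → memory block 3 (remaining 50 MB)
94 MB → memory block 4 (remaining 162 MB)
90 MB → memory block 4 (remaining 72 MB)
4 memory blocks × 256 MB = 1024 MB; used 775 MB; unused 249 MB.

249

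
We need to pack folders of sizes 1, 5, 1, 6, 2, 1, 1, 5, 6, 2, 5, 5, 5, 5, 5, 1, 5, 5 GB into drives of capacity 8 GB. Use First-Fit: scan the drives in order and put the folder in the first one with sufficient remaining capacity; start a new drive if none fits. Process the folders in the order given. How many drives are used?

drive 1: place 1 GB, 7 GB left
drive 1: place 5 GB, 2 GB left
drive 1: place 1 GB, 1 GB left
drive 2: place 6 GB, 2 GB left
drive 2: place 2 GB, 0 GB left
drive 1: place 1 GB, 0 GB left
drive 3: place 1 GB, 7 GB left
drive 3: place 5 GB, 2 GB left
drive 4: place 6 GB, 2 GB left
drive 3: place 2 GB, 0 GB left
drive 5: place 5 GB, 3 GB left
drive 6: place 5 GB, 3 GB left
drive 7: place 5 GB, 3 GB left
drive 8: place 5 GB, 3 GB left
drive 9: place 5 GB, 3 GB left
drive 4: place 1 GB, 1 GB left
drive 10: place 5 GB, 3 GB left
drive 11: place 5 GB, 3 GB left

11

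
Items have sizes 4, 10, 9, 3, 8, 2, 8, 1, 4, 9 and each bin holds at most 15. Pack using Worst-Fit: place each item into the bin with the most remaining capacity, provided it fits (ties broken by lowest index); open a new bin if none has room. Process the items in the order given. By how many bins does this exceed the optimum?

0

Worst-Fit: [4,10] [9,3] [8,2] [8,1,4] [9] → 5 bins.
5 items exceed 7.5 (half the capacity), and no two of those can share a bin, so at least 5 bins are needed.
So 5 is already optimal.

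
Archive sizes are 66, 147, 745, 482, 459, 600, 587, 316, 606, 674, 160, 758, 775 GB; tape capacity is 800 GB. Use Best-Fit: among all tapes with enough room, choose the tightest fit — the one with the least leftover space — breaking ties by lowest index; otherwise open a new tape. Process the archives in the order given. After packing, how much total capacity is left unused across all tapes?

825

tape 1: place 66 GB, 734 GB left
tape 1: place 147 GB, 587 GB left
tape 2: place 745 GB, 55 GB left
tape 1: place 482 GB, 105 GB left
tape 3: place 459 GB, 341 GB left
tape 4: place 600 GB, 200 GB left
tape 5: place 587 GB, 213 GB left
tape 3: place 316 GB, 25 GB left
tape 6: place 606 GB, 194 GB left
tape 7: place 674 GB, 126 GB left
tape 6: place 160 GB, 34 GB left
tape 8: place 758 GB, 42 GB left
tape 9: place 775 GB, 25 GB left
9 tapes × 800 GB = 7200 GB; used 6375 GB; unused 825 GB.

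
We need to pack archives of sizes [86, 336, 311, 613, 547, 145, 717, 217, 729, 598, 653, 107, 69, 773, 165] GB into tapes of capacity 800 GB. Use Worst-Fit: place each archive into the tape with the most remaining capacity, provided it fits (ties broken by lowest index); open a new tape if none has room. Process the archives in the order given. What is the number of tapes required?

Put 86 GB in tape 1; 714 GB remain.
Put 336 GB in tape 1; 378 GB remain.
Put 311 GB in tape 1; 67 GB remain.
Put 613 GB in tape 2; 187 GB remain.
Put 547 GB in tape 3; 253 GB remain.
Put 145 GB in tape 3; 108 GB remain.
Put 717 GB in tape 4; 83 GB remain.
Put 217 GB in tape 5; 583 GB remain.
Put 729 GB in tape 6; 71 GB remain.
Put 598 GB in tape 7; 202 GB remain.
Put 653 GB in tape 8; 147 GB remain.
Put 107 GB in tape 5; 476 GB remain.
Put 69 GB in tape 5; 407 GB remain.
Put 773 GB in tape 9; 27 GB remain.
Put 165 GB in tape 5; 242 GB remain.
Final tapes: [86,336,311] [613] [547,145] [717] [217,107,69,165] [729] [598] [653] [773].

9 tapes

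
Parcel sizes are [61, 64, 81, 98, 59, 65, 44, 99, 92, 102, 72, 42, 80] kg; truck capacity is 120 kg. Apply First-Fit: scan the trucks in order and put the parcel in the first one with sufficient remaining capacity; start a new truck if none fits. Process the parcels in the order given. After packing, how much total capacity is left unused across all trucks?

truck 1: place 61 kg, 59 kg left
truck 2: place 64 kg, 56 kg left
truck 3: place 81 kg, 39 kg left
truck 4: place 98 kg, 22 kg left
truck 1: place 59 kg, 0 kg left
truck 5: place 65 kg, 55 kg left
truck 2: place 44 kg, 12 kg left
truck 6: place 99 kg, 21 kg left
truck 7: place 92 kg, 28 kg left
truck 8: place 102 kg, 18 kg left
truck 9: place 72 kg, 48 kg left
truck 5: place 42 kg, 13 kg left
truck 10: place 80 kg, 40 kg left
10 trucks × 120 kg = 1200 kg; used 959 kg; unused 241 kg.

241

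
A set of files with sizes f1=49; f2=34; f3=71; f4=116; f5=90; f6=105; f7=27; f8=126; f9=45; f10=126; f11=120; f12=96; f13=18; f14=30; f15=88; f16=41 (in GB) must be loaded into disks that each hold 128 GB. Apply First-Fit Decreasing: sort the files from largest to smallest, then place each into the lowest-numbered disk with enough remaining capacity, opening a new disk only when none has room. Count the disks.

10 disks

Sorted descending: 126, 126, 120, 116, 105, 96, 90, 88, 71, 49, 45, 41, 34, 30, 27, 18.
disk 1: place 126 GB, 2 GB left
disk 2: place 126 GB, 2 GB left
disk 3: place 120 GB, 8 GB left
disk 4: place 116 GB, 12 GB left
disk 5: place 105 GB, 23 GB left
disk 6: place 96 GB, 32 GB left
disk 7: place 90 GB, 38 GB left
disk 8: place 88 GB, 40 GB left
disk 9: place 71 GB, 57 GB left
disk 9: place 49 GB, 8 GB left
disk 10: place 45 GB, 83 GB left
disk 10: place 41 GB, 42 GB left
disk 7: place 34 GB, 4 GB left
disk 6: place 30 GB, 2 GB left
disk 8: place 27 GB, 13 GB left
disk 5: place 18 GB, 5 GB left
Final disks: [126] [126] [120] [116] [105,18] [96,30] [90,34] [88,27] [71,49] [45,41].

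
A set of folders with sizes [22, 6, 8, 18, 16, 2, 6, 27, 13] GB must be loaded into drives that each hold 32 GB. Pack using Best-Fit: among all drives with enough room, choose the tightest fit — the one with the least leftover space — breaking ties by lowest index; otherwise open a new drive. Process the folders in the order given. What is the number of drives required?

drive 1: place 22 GB, 10 GB left
drive 1: place 6 GB, 4 GB left
drive 2: place 8 GB, 24 GB left
drive 2: place 18 GB, 6 GB left
drive 3: place 16 GB, 16 GB left
drive 1: place 2 GB, 2 GB left
drive 2: place 6 GB, 0 GB left
drive 4: place 27 GB, 5 GB left
drive 3: place 13 GB, 3 GB left
Final drives: [22,6,2] [8,18,6] [16,13] [27].

4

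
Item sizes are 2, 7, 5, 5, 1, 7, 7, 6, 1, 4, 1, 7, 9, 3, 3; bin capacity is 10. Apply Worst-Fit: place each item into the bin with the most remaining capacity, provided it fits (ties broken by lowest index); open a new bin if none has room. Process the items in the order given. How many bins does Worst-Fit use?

8

2 → bin 1 (remaining 8)
7 → bin 1 (remaining 1)
5 → bin 2 (remaining 5)
5 → bin 2 (remaining 0)
1 → bin 1 (remaining 0)
7 → bin 3 (remaining 3)
7 → bin 4 (remaining 3)
6 → bin 5 (remaining 4)
1 → bin 5 (remaining 3)
4 → bin 6 (remaining 6)
1 → bin 6 (remaining 5)
7 → bin 7 (remaining 3)
9 → bin 8 (remaining 1)
3 → bin 6 (remaining 2)
3 → bin 3 (remaining 0)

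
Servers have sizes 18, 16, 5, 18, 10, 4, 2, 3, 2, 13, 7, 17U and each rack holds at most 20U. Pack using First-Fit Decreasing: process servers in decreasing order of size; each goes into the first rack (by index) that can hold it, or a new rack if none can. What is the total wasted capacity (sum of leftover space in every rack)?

Sorted descending: 18, 18, 17, 16, 13, 10, 7, 5, 4, 3, 2, 2.
Put 18U in rack 1; 2U remain.
Put 18U in rack 2; 2U remain.
Put 17U in rack 3; 3U remain.
Put 16U in rack 4; 4U remain.
Put 13U in rack 5; 7U remain.
Put 10U in rack 6; 10U remain.
Put 7U in rack 5; 0U remain.
Put 5U in rack 6; 5U remain.
Put 4U in rack 4; 0U remain.
Put 3U in rack 3; 0U remain.
Put 2U in rack 1; 0U remain.
Put 2U in rack 2; 0U remain.
6 racks × 20U = 120U; used 115U; unused 5U.

5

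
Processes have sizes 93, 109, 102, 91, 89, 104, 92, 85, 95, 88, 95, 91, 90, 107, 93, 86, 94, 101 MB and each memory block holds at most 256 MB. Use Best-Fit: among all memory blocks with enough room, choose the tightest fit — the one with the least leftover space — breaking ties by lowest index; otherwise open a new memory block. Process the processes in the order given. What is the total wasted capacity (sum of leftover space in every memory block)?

599

Put 93 MB in memory block 1; 163 MB remain.
Put 109 MB in memory block 1; 54 MB remain.
Put 102 MB in memory block 2; 154 MB remain.
Put 91 MB in memory block 2; 63 MB remain.
Put 89 MB in memory block 3; 167 MB remain.
Put 104 MB in memory block 3; 63 MB remain.
Put 92 MB in memory block 4; 164 MB remain.
Put 85 MB in memory block 4; 79 MB remain.
Put 95 MB in memory block 5; 161 MB remain.
Put 88 MB in memory block 5; 73 MB remain.
Put 95 MB in memory block 6; 161 MB remain.
Put 91 MB in memory block 6; 70 MB remain.
Put 90 MB in memory block 7; 166 MB remain.
Put 107 MB in memory block 7; 59 MB remain.
Put 93 MB in memory block 8; 163 MB remain.
Put 86 MB in memory block 8; 77 MB remain.
Put 94 MB in memory block 9; 162 MB remain.
Put 101 MB in memory block 9; 61 MB remain.
9 memory blocks × 256 MB = 2304 MB; used 1705 MB; unused 599 MB.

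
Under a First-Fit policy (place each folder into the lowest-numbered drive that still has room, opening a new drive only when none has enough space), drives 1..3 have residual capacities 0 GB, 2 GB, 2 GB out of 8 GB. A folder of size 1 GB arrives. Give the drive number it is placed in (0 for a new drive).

2

Drives with room: drive 2 (2 GB), drive 3 (2 GB).
The first with room is drive 2.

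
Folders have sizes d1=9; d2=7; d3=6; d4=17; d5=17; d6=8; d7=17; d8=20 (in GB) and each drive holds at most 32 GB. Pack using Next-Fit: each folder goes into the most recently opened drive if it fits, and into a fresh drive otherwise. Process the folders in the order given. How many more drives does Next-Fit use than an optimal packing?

1

Next-Fit: [9,7,6] [17] [17,8] [17] [20] → 5 drives.
Total size 101 GB; any packing needs at least ⌈101/32⌉ = 4 drives.
An optimal packing achieves that bound: [20,9] [17,8,7] [17,6] [17] → 4 drives.
Excess: 5 − 4 = 1.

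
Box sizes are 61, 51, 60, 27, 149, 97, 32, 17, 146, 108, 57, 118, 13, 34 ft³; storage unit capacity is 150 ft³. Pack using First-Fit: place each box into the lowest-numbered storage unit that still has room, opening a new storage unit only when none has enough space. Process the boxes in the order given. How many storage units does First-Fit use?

storage unit 1: place 61 ft³, 89 ft³ left
storage unit 1: place 51 ft³, 38 ft³ left
storage unit 2: place 60 ft³, 90 ft³ left
storage unit 1: place 27 ft³, 11 ft³ left
storage unit 3: place 149 ft³, 1 ft³ left
storage unit 4: place 97 ft³, 53 ft³ left
storage unit 2: place 32 ft³, 58 ft³ left
storage unit 2: place 17 ft³, 41 ft³ left
storage unit 5: place 146 ft³, 4 ft³ left
storage unit 6: place 108 ft³, 42 ft³ left
storage unit 7: place 57 ft³, 93 ft³ left
storage unit 8: place 118 ft³, 32 ft³ left
storage unit 2: place 13 ft³, 28 ft³ left
storage unit 4: place 34 ft³, 19 ft³ left

8 storage units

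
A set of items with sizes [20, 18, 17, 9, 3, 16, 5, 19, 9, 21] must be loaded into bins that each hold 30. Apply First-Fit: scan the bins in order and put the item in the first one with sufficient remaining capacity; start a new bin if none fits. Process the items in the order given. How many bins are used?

bin 1: place 20, 10 left
bin 2: place 18, 12 left
bin 3: place 17, 13 left
bin 1: place 9, 1 left
bin 2: place 3, 9 left
bin 4: place 16, 14 left
bin 2: place 5, 4 left
bin 5: place 19, 11 left
bin 3: place 9, 4 left
bin 6: place 21, 9 left

6 bins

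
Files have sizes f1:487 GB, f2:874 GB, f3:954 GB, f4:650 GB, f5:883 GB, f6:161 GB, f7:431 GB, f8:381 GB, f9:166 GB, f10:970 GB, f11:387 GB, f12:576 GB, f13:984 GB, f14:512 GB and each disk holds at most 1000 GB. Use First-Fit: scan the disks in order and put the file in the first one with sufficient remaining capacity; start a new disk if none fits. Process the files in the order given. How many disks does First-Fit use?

f1 (487 GB) → disk 1 (remaining 513 GB)
f2 (874 GB) → disk 2 (remaining 126 GB)
f3 (954 GB) → disk 3 (remaining 46 GB)
f4 (650 GB) → disk 4 (remaining 350 GB)
f5 (883 GB) → disk 5 (remaining 117 GB)
f6 (161 GB) → disk 1 (remaining 352 GB)
f7 (431 GB) → disk 6 (remaining 569 GB)
f8 (381 GB) → disk 6 (remaining 188 GB)
f9 (166 GB) → disk 1 (remaining 186 GB)
f10 (970 GB) → disk 7 (remaining 30 GB)
f11 (387 GB) → disk 8 (remaining 613 GB)
f12 (576 GB) → disk 8 (remaining 37 GB)
f13 (984 GB) → disk 9 (remaining 16 GB)
f14 (512 GB) → disk 10 (remaining 488 GB)

10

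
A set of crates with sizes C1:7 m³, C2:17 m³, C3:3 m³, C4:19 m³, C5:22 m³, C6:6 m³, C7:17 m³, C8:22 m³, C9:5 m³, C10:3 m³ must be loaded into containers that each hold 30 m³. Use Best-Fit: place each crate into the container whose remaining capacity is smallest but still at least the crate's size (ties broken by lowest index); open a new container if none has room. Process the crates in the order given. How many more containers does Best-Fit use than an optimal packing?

0

Best-Fit: [7,17,3,3] [19] [22,6] [17] [22,5] → 5 containers.
Total size 121 m³; any packing needs at least ⌈121/30⌉ = 5 containers.
So 5 is already optimal.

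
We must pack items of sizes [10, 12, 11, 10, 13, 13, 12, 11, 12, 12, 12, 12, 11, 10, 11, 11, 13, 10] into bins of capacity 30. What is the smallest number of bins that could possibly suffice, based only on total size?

Total size = 10 + 12 + 11 + 10 + 13 + 13 + 12 + 11 + 12 + 12 + 12 + 12 + 11 + 10 + 11 + 11 + 13 + 10 = 206.
⌈206 / 30⌉ = 7.

7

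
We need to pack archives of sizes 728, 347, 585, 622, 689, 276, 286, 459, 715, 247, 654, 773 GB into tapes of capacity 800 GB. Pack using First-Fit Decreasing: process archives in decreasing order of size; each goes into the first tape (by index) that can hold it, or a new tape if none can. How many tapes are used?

Sorted descending: 773, 728, 715, 689, 654, 622, 585, 459, 347, 286, 276, 247.
tape 1: place 773 GB, 27 GB left
tape 2: place 728 GB, 72 GB left
tape 3: place 715 GB, 85 GB left
tape 4: place 689 GB, 111 GB left
tape 5: place 654 GB, 146 GB left
tape 6: place 622 GB, 178 GB left
tape 7: place 585 GB, 215 GB left
tape 8: place 459 GB, 341 GB left
tape 9: place 347 GB, 453 GB left
tape 8: place 286 GB, 55 GB left
tape 9: place 276 GB, 177 GB left
tape 10: place 247 GB, 553 GB left

10 tapes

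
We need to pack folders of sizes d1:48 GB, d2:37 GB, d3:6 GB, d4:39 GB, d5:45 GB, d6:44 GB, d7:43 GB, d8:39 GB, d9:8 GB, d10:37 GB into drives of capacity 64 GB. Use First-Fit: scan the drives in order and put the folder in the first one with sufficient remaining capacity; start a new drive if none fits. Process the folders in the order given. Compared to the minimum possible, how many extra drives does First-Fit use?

First-Fit: [48,6,8] [37] [39] [45] [44] [43] [39] [37] → 8 drives.
8 folders exceed 32 GB (half the capacity), and no two of those can share a drive, so at least 8 drives are needed.
So 8 is already optimal.

0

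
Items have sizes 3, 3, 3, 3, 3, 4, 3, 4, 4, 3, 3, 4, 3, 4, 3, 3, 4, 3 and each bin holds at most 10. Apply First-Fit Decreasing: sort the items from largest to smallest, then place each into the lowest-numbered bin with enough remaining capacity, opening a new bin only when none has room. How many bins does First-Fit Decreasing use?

Sorted descending: 4, 4, 4, 4, 4, 4, 3, 3, 3, 3, 3, 3, 3, 3, 3, 3, 3, 3.
bin 1: place 4, 6 left
bin 1: place 4, 2 left
bin 2: place 4, 6 left
bin 2: place 4, 2 left
bin 3: place 4, 6 left
bin 3: place 4, 2 left
bin 4: place 3, 7 left
bin 4: place 3, 4 left
bin 4: place 3, 1 left
bin 5: place 3, 7 left
bin 5: place 3, 4 left
bin 5: place 3, 1 left
bin 6: place 3, 7 left
bin 6: place 3, 4 left
bin 6: place 3, 1 left
bin 7: place 3, 7 left
bin 7: place 3, 4 left
bin 7: place 3, 1 left
Final bins: [4,4] [4,4] [4,4] [3,3,3] [3,3,3] [3,3,3] [3,3,3].

7 bins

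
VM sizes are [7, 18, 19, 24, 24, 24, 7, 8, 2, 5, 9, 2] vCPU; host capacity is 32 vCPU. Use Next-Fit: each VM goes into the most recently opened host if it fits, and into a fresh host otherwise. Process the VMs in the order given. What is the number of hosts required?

6 hosts

7 vCPU → host 1 (remaining 25 vCPU)
18 vCPU → host 1 (remaining 7 vCPU)
19 vCPU → host 2 (remaining 13 vCPU)
24 vCPU → host 3 (remaining 8 vCPU)
24 vCPU → host 4 (remaining 8 vCPU)
24 vCPU → host 5 (remaining 8 vCPU)
7 vCPU → host 5 (remaining 1 vCPU)
8 vCPU → host 6 (remaining 24 vCPU)
2 vCPU → host 6 (remaining 22 vCPU)
5 vCPU → host 6 (remaining 17 vCPU)
9 vCPU → host 6 (remaining 8 vCPU)
2 vCPU → host 6 (remaining 6 vCPU)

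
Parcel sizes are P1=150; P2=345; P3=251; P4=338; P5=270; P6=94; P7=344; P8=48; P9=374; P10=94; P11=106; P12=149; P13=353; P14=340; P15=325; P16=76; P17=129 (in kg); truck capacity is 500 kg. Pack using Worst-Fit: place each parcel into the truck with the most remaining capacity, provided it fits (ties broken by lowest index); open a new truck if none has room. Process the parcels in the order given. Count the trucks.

9

Put P1 (150 kg) in truck 1; 350 kg remain.
Put P2 (345 kg) in truck 1; 5 kg remain.
Put P3 (251 kg) in truck 2; 249 kg remain.
Put P4 (338 kg) in truck 3; 162 kg remain.
Put P5 (270 kg) in truck 4; 230 kg remain.
Put P6 (94 kg) in truck 2; 155 kg remain.
Put P7 (344 kg) in truck 5; 156 kg remain.
Put P8 (48 kg) in truck 4; 182 kg remain.
Put P9 (374 kg) in truck 6; 126 kg remain.
Put P10 (94 kg) in truck 4; 88 kg remain.
Put P11 (106 kg) in truck 3; 56 kg remain.
Put P12 (149 kg) in truck 5; 7 kg remain.
Put P13 (353 kg) in truck 7; 147 kg remain.
Put P14 (340 kg) in truck 8; 160 kg remain.
Put P15 (325 kg) in truck 9; 175 kg remain.
Put P16 (76 kg) in truck 9; 99 kg remain.
Put P17 (129 kg) in truck 8; 31 kg remain.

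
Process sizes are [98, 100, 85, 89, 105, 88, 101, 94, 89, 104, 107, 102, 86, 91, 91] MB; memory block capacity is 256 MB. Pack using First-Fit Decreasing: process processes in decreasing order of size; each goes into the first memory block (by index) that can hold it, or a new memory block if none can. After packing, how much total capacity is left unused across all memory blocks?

Sorted descending: 107, 105, 104, 102, 101, 100, 98, 94, 91, 91, 89, 89, 88, 86, 85.
memory block 1: place 107 MB, 149 MB left
memory block 1: place 105 MB, 44 MB left
memory block 2: place 104 MB, 152 MB left
memory block 2: place 102 MB, 50 MB left
memory block 3: place 101 MB, 155 MB left
memory block 3: place 100 MB, 55 MB left
memory block 4: place 98 MB, 158 MB left
memory block 4: place 94 MB, 64 MB left
memory block 5: place 91 MB, 165 MB left
memory block 5: place 91 MB, 74 MB left
memory block 6: place 89 MB, 167 MB left
memory block 6: place 89 MB, 78 MB left
memory block 7: place 88 MB, 168 MB left
memory block 7: place 86 MB, 82 MB left
memory block 8: place 85 MB, 171 MB left
8 memory blocks × 256 MB = 2048 MB; used 1430 MB; unused 618 MB.

618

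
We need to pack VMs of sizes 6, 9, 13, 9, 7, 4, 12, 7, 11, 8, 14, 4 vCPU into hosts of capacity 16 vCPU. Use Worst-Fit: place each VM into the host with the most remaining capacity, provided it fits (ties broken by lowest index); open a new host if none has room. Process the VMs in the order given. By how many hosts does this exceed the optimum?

Worst-Fit: [6,9] [13] [9,7] [4,12] [7,8] [11,4] [14] → 7 hosts.
Total size 104 vCPU; any packing needs at least ⌈104/16⌉ = 7 hosts.
So 7 is already optimal.

0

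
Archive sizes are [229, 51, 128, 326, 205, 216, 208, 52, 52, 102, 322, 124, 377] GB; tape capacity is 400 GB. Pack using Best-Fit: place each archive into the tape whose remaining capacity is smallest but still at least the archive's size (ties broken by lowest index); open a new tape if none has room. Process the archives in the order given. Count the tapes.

7 tapes

229 GB → tape 1 (remaining 171 GB)
51 GB → tape 1 (remaining 120 GB)
128 GB → tape 2 (remaining 272 GB)
326 GB → tape 3 (remaining 74 GB)
205 GB → tape 2 (remaining 67 GB)
216 GB → tape 4 (remaining 184 GB)
208 GB → tape 5 (remaining 192 GB)
52 GB → tape 2 (remaining 15 GB)
52 GB → tape 3 (remaining 22 GB)
102 GB → tape 1 (remaining 18 GB)
322 GB → tape 6 (remaining 78 GB)
124 GB → tape 4 (remaining 60 GB)
377 GB → tape 7 (remaining 23 GB)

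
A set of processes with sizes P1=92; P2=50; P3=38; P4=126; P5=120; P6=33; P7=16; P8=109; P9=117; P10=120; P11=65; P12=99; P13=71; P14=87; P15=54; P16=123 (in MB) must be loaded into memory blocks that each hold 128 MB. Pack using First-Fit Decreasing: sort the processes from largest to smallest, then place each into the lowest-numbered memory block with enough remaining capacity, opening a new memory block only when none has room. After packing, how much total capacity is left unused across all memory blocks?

88

Sorted descending: 126, 123, 120, 120, 117, 109, 99, 92, 87, 71, 65, 54, 50, 38, 33, 16.
memory block 1: place 126 MB, 2 MB left
memory block 2: place 123 MB, 5 MB left
memory block 3: place 120 MB, 8 MB left
memory block 4: place 120 MB, 8 MB left
memory block 5: place 117 MB, 11 MB left
memory block 6: place 109 MB, 19 MB left
memory block 7: place 99 MB, 29 MB left
memory block 8: place 92 MB, 36 MB left
memory block 9: place 87 MB, 41 MB left
memory block 10: place 71 MB, 57 MB left
memory block 11: place 65 MB, 63 MB left
memory block 10: place 54 MB, 3 MB left
memory block 11: place 50 MB, 13 MB left
memory block 9: place 38 MB, 3 MB left
memory block 8: place 33 MB, 3 MB left
memory block 6: place 16 MB, 3 MB left
11 memory blocks × 128 MB = 1408 MB; used 1320 MB; unused 88 MB.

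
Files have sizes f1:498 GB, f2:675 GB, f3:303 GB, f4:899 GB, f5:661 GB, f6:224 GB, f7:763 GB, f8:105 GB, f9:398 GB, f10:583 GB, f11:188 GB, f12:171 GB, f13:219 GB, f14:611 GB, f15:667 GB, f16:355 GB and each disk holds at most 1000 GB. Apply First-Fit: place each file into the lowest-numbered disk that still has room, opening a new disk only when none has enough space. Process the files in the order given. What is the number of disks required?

Put f1 (498 GB) in disk 1; 502 GB remain.
Put f2 (675 GB) in disk 2; 325 GB remain.
Put f3 (303 GB) in disk 1; 199 GB remain.
Put f4 (899 GB) in disk 3; 101 GB remain.
Put f5 (661 GB) in disk 4; 339 GB remain.
Put f6 (224 GB) in disk 2; 101 GB remain.
Put f7 (763 GB) in disk 5; 237 GB remain.
Put f8 (105 GB) in disk 1; 94 GB remain.
Put f9 (398 GB) in disk 6; 602 GB remain.
Put f10 (583 GB) in disk 6; 19 GB remain.
Put f11 (188 GB) in disk 4; 151 GB remain.
Put f12 (171 GB) in disk 5; 66 GB remain.
Put f13 (219 GB) in disk 7; 781 GB remain.
Put f14 (611 GB) in disk 7; 170 GB remain.
Put f15 (667 GB) in disk 8; 333 GB remain.
Put f16 (355 GB) in disk 9; 645 GB remain.

9 disks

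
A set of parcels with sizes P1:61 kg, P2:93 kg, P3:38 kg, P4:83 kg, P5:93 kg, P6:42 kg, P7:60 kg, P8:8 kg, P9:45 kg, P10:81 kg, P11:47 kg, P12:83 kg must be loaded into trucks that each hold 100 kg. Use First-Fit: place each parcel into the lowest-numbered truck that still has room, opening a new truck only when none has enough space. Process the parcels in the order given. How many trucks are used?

9 trucks

P1 (61 kg) → truck 1 (remaining 39 kg)
P2 (93 kg) → truck 2 (remaining 7 kg)
P3 (38 kg) → truck 1 (remaining 1 kg)
P4 (83 kg) → truck 3 (remaining 17 kg)
P5 (93 kg) → truck 4 (remaining 7 kg)
P6 (42 kg) → truck 5 (remaining 58 kg)
P7 (60 kg) → truck 6 (remaining 40 kg)
P8 (8 kg) → truck 3 (remaining 9 kg)
P9 (45 kg) → truck 5 (remaining 13 kg)
P10 (81 kg) → truck 7 (remaining 19 kg)
P11 (47 kg) → truck 8 (remaining 53 kg)
P12 (83 kg) → truck 9 (remaining 17 kg)
Final trucks: [61,38] [93] [83,8] [93] [42,45] [60] [81] [47] [83].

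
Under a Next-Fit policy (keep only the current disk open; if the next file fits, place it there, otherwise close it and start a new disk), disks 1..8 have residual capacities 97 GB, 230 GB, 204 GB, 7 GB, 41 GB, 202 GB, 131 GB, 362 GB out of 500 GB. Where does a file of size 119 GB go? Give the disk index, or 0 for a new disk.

Next-Fit only looks at disk 8, which has 362 GB free.
119 GB fits there.

8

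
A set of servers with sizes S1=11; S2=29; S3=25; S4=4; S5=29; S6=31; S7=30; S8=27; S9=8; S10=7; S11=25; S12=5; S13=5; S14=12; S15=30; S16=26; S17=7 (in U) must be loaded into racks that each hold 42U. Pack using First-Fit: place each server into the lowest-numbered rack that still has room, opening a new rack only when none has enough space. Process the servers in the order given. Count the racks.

rack 1: place S1 (11U), 31U left
rack 1: place S2 (29U), 2U left
rack 2: place S3 (25U), 17U left
rack 2: place S4 (4U), 13U left
rack 3: place S5 (29U), 13U left
rack 4: place S6 (31U), 11U left
rack 5: place S7 (30U), 12U left
rack 6: place S8 (27U), 15U left
rack 2: place S9 (8U), 5U left
rack 3: place S10 (7U), 6U left
rack 7: place S11 (25U), 17U left
rack 2: place S12 (5U), 0U left
rack 3: place S13 (5U), 1U left
rack 5: place S14 (12U), 0U left
rack 8: place S15 (30U), 12U left
rack 9: place S16 (26U), 16U left
rack 4: place S17 (7U), 4U left

9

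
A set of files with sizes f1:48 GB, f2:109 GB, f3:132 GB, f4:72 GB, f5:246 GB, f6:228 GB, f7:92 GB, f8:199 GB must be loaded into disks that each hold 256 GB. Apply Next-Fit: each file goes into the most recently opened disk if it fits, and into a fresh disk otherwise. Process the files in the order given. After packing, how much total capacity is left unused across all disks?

Put f1 (48 GB) in disk 1; 208 GB remain.
Put f2 (109 GB) in disk 1; 99 GB remain.
Put f3 (132 GB) in disk 2; 124 GB remain.
Put f4 (72 GB) in disk 2; 52 GB remain.
Put f5 (246 GB) in disk 3; 10 GB remain.
Put f6 (228 GB) in disk 4; 28 GB remain.
Put f7 (92 GB) in disk 5; 164 GB remain.
Put f8 (199 GB) in disk 6; 57 GB remain.
6 disks × 256 GB = 1536 GB; used 1126 GB; unused 410 GB.

410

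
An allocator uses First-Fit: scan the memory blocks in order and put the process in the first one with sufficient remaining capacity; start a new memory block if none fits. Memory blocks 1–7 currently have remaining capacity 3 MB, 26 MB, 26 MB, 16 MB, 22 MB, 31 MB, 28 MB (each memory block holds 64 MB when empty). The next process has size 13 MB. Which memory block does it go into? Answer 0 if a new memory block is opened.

Memory blocks with room: memory block 2 (26 MB), memory block 3 (26 MB), memory block 4 (16 MB), memory block 5 (22 MB), memory block 6 (31 MB), memory block 7 (28 MB).
The first with room is memory block 2.

2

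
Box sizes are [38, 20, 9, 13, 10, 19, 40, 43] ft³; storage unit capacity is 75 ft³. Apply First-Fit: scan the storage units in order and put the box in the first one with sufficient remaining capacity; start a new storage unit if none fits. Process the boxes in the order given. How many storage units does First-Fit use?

4 storage units

storage unit 1: place 38 ft³, 37 ft³ left
storage unit 1: place 20 ft³, 17 ft³ left
storage unit 1: place 9 ft³, 8 ft³ left
storage unit 2: place 13 ft³, 62 ft³ left
storage unit 2: place 10 ft³, 52 ft³ left
storage unit 2: place 19 ft³, 33 ft³ left
storage unit 3: place 40 ft³, 35 ft³ left
storage unit 4: place 43 ft³, 32 ft³ left
Final storage units: [38,20,9] [13,10,19] [40] [43].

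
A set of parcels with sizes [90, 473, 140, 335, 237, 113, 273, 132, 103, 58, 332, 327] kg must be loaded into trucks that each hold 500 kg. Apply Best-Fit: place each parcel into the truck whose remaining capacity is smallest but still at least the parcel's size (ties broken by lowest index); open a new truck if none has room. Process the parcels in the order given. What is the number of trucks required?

6

truck 1: place 90 kg, 410 kg left
truck 2: place 473 kg, 27 kg left
truck 1: place 140 kg, 270 kg left
truck 3: place 335 kg, 165 kg left
truck 1: place 237 kg, 33 kg left
truck 3: place 113 kg, 52 kg left
truck 4: place 273 kg, 227 kg left
truck 4: place 132 kg, 95 kg left
truck 5: place 103 kg, 397 kg left
truck 4: place 58 kg, 37 kg left
truck 5: place 332 kg, 65 kg left
truck 6: place 327 kg, 173 kg left
Final trucks: [90,140,237] [473] [335,113] [273,132,58] [103,332] [327].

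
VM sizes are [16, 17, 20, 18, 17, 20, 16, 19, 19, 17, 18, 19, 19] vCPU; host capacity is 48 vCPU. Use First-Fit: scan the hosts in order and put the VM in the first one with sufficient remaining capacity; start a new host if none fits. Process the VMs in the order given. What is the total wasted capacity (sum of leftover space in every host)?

host 1: place 16 vCPU, 32 vCPU left
host 1: place 17 vCPU, 15 vCPU left
host 2: place 20 vCPU, 28 vCPU left
host 2: place 18 vCPU, 10 vCPU left
host 3: place 17 vCPU, 31 vCPU left
host 3: place 20 vCPU, 11 vCPU left
host 4: place 16 vCPU, 32 vCPU left
host 4: place 19 vCPU, 13 vCPU left
host 5: place 19 vCPU, 29 vCPU left
host 5: place 17 vCPU, 12 vCPU left
host 6: place 18 vCPU, 30 vCPU left
host 6: place 19 vCPU, 11 vCPU left
host 7: place 19 vCPU, 29 vCPU left
7 hosts × 48 vCPU = 336 vCPU; used 235 vCPU; unused 101 vCPU.

101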